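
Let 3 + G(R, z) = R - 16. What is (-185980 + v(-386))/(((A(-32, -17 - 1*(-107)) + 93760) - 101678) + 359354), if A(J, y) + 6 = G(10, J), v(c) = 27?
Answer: -185953/351421 ≈ -0.52915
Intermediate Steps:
G(R, z) = -19 + R (G(R, z) = -3 + (R - 16) = -3 + (-16 + R) = -19 + R)
A(J, y) = -15 (A(J, y) = -6 + (-19 + 10) = -6 - 9 = -15)
(-185980 + v(-386))/(((A(-32, -17 - 1*(-107)) + 93760) - 101678) + 359354) = (-185980 + 27)/(((-15 + 93760) - 101678) + 359354) = -185953/((93745 - 101678) + 359354) = -185953/(-7933 + 359354) = -185953/351421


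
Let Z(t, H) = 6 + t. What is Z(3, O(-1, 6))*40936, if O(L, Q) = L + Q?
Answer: 368424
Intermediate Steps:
Z(3, O(-1, 6))*40936 = (6 + 3)*40936 = 9*40936 = 368424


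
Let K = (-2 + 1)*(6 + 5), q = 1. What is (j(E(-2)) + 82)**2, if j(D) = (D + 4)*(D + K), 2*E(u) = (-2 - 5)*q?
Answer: 89401/16 ≈ 5587.6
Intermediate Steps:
K = -11 (K = -1*11 = -11)
E(u) = -7/2 (E(u) = ((-2 - 5)*1)/2 = (-7*1)/2 = (1/2)*(-7) = -7/2)
j(D) = (-11 + D)*(4 + D) (j(D) = (D + 4)*(D - 11) = (4 + D)*(-11 + D) = (-11 + D)*(4 + D))
(j(E(-2)) + 82)**2 = ((-44 + (-7/2)**2 - 7*(-7/2)) + 82)**2 = ((-44 + 49/4 + 49/2) + 82)**2 = (-29/4 + 82)**2 = (299/4)**2 = 89401/16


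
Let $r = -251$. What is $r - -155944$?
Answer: $155693$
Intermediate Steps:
$r - -155944 = -251 - -155944 = -251 + 155944 = 155693$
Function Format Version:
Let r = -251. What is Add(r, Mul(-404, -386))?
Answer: 155693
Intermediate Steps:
Add(r, Mul(-404, -386)) = Add(-251, Mul(-404, -386)) = Add(-251, 155944) = 155693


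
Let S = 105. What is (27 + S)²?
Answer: 17424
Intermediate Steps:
(27 + S)² = (27 + 105)² = 132² = 17424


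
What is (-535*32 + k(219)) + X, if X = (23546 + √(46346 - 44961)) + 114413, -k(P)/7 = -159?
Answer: 121952 + √1385 ≈ 1.2199e+5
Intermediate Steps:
k(P) = 1113 (k(P) = -7*(-159) = 1113)
X = 137959 + √1385 (X = (23546 + √1385) + 114413 = 137959 + √1385 ≈ 1.3800e+5)
(-535*32 + k(219)) + X = (-535*32 + 1113) + (137959 + √1385) = (-17120 + 1113) + (137959 + √1385) = -16007 + (137959 + √1385) = 121952 + √1385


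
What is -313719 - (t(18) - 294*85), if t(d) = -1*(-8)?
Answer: -288737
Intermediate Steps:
t(d) = 8
-313719 - (t(18) - 294*85) = -313719 - (8 - 294*85) = -313719 - (8 - 24990) = -313719 - 1*(-24982) = -313719 + 24982 = -288737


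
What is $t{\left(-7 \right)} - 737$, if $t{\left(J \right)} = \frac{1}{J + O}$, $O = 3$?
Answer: $- \frac{2949}{4} \approx -737.25$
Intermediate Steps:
$t{\left(J \right)} = \frac{1}{3 + J}$ ($t{\left(J \right)} = \frac{1}{J + 3} = \frac{1}{3 + J}$)
$t{\left(-7 \right)} - 737 = \frac{1}{3 - 7} - 737 = \frac{1}{-4} - 737 = - \frac{1}{4} - 737 = - \frac{2949}{4}$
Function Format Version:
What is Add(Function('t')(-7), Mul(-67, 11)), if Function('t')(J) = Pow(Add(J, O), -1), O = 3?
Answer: Rational(-2949, 4) ≈ -737.25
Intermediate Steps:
Function('t')(J) = Pow(Add(3, J), -1) (Function('t')(J) = Pow(Add(J, 3), -1) = Pow(Add(3, J), -1))
Add(Function('t')(-7), Mul(-67, 11)) = Add(Pow(Add(3, -7), -1), Mul(-67, 11)) = Add(Pow(-4, -1), -737) = Add(Rational(-1, 4), -737) = Rational(-2949, 4)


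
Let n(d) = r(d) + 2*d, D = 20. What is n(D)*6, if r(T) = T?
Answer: 360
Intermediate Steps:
n(d) = 3*d (n(d) = d + 2*d = 3*d)
n(D)*6 = (3*20)*6 = 60*6 = 360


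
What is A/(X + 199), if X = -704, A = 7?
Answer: -7/505 ≈ -0.013861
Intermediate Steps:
A/(X + 199) = 7/(-704 + 199) = 7/(-505) = 7*(-1/505) = -7/505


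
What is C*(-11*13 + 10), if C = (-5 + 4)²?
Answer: -133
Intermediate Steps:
C = 1 (C = (-1)² = 1)
C*(-11*13 + 10) = 1*(-11*13 + 10) = 1*(-143 + 10) = 1*(-133) = -133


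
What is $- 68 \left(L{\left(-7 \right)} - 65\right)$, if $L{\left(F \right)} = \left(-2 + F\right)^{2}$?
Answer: $-1088$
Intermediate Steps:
$- 68 \left(L{\left(-7 \right)} - 65\right) = - 68 \left(\left(-2 - 7\right)^{2} - 65\right) = - 68 \left(\left(-9\right)^{2} - 65\right) = - 68 \left(81 - 65\right) = \left(-68\right) 16 = -1088$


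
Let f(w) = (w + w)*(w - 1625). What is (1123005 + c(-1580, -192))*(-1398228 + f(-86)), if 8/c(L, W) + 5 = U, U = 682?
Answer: -839294272310848/677 ≈ -1.2397e+12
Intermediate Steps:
c(L, W) = 8/677 (c(L, W) = 8/(-5 + 682) = 8/677)
f(w) = 2*w*(-1625 + w) (f(w) = (2*w)*(-1625 + w) = 2*w*(-1625 + w))
(1123005 + c(-1580, -192))*(-1398228 + f(-86)) = (1123005 + 8/677)*(-1398228 + 2*(-86)*(-1625 - 86)) = 760274393*(-1398228 + 2*(-86)*(-1711))/677 = 760274393*(-1398228 + 294292)/677 = (760274393/677)*(-1103936) = -839294272310848/677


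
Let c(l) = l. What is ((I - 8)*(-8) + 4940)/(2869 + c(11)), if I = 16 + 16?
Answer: 1187/720 ≈ 1.6486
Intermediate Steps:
I = 32
((I - 8)*(-8) + 4940)/(2869 + c(11)) = ((32 - 8)*(-8) + 4940)/(2869 + 11) = (24*(-8) + 4940)/2880 = (-192 + 4940)*(1/2880) = 4748*(1/2880) = 1187/720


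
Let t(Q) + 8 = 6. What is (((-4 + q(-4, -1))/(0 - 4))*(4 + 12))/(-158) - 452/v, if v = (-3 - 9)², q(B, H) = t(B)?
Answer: -9359/2844 ≈ -3.2908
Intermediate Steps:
t(Q) = -2 (t(Q) = -8 + 6 = -2)
q(B, H) = -2
v = 144 (v = (-12)² = 144)
(((-4 + q(-4, -1))/(0 - 4))*(4 + 12))/(-158) - 452/v = (((-4 - 2)/(0 - 4))*(4 + 12))/(-158) - 452/144 = (-6/(-4)*16)*(-1/158) - 452*1/144 = (-6*(-¼)*16)*(-1/158) - 113/36 = ((3/2)*16)*(-1/158) - 113/36 = 24*(-1/158) - 113/36 = -12/79 - 113/36 = -9359/2844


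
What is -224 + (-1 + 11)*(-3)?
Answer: -254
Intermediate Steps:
-224 + (-1 + 11)*(-3) = -224 + 10*(-3) = -224 - 30 = -254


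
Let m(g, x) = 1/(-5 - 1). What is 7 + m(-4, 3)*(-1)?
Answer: 43/6 ≈ 7.1667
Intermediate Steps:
m(g, x) = -⅙ (m(g, x) = 1/(-6) = -⅙)
7 + m(-4, 3)*(-1) = 7 - ⅙*(-1) = 7 + ⅙ = 43/6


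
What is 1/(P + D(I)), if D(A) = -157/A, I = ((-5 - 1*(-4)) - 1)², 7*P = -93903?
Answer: -28/376711 ≈ -7.4328e-5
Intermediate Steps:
P = -93903/7 (P = (⅐)*(-93903) = -93903/7 ≈ -13415.)
I = 4 (I = ((-5 + 4) - 1)² = (-1 - 1)² = (-2)² = 4)
1/(P + D(I)) = 1/(-93903/7 - 157/4) = 1/(-376711/28) = -28/376711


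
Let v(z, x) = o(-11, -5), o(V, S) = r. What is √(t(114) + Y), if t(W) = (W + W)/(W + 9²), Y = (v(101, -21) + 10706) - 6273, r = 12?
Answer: √18785065/65 ≈ 66.680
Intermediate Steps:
o(V, S) = 12
v(z, x) = 12
Y = 4445 (Y = (12 + 10706) - 6273 = 10718 - 6273 = 4445)
t(W) = 2*W/(81 + W) (t(W) = (2*W)/(W + 81) = (2*W)/(81 + W) = 2*W/(81 + W))
√(t(114) + Y) = √(2*114/(81 + 114) + 4445) = √(2*114/195 + 4445) = √(2*114*(1/195) + 4445) = √(76/65 + 4445) = √(289001/65) = √18785065/65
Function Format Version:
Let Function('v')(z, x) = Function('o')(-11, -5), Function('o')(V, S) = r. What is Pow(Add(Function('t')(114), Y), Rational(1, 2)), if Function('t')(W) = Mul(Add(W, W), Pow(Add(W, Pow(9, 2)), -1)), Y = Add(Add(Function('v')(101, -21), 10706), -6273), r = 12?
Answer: Mul(Rational(1, 65), Pow(18785065, Rational(1, 2))) ≈ 66.680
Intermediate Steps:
Function('o')(V, S) = 12
Function('v')(z, x) = 12
Y = 4445 (Y = Add(Add(12, 10706), -6273) = Add(10718, -6273) = 4445)
Function('t')(W) = Mul(2, W, Pow(Add(81, W), -1)) (Function('t')(W) = Mul(Mul(2, W), Pow(Add(W, 81), -1)) = Mul(Mul(2, W), Pow(Add(81, W), -1)) = Mul(2, W, Pow(Add(81, W), -1)))
Pow(Add(Function('t')(114), Y), Rational(1, 2)) = Pow(Add(Mul(2, 114, Pow(Add(81, 114), -1)), 4445), Rational(1, 2)) = Pow(Add(Mul(2, 114, Pow(195, -1)), 4445), Rational(1, 2)) = Pow(Add(Mul(2, 114, Rational(1, 195)), 4445), Rational(1, 2)) = Pow(Add(Rational(76, 65), 4445), Rational(1, 2)) = Pow(Rational(289001, 65), Rational(1, 2)) = Mul(Rational(1, 65), Pow(18785065, Rational(1, 2)))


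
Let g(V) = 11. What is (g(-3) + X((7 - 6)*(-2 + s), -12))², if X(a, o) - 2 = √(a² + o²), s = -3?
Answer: 676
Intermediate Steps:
X(a, o) = 2 + √(a² + o²)
(g(-3) + X((7 - 6)*(-2 + s), -12))² = (11 + (2 + √(((7 - 6)*(-2 - 3))² + (-12)²)))² = (11 + (2 + √((1*(-5))² + 144)))² = (11 + (2 + √((-5)² + 144)))² = (11 + (2 + √(25 + 144)))² = (11 + (2 + √169))² = (11 + (2 + 13))² = (11 + 15)² = 26² = 676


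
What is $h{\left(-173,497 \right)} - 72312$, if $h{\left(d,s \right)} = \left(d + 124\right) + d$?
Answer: $-72534$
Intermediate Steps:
$h{\left(d,s \right)} = 124 + 2 d$ ($h{\left(d,s \right)} = \left(124 + d\right) + d = 124 + 2 d$)
$h{\left(-173,497 \right)} - 72312 = \left(124 + 2 \left(-173\right)\right) - 72312 = \left(124 - 346\right) - 72312 = -222 - 72312 = -72534$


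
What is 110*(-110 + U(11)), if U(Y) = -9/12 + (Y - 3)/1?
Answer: -22605/2 ≈ -11303.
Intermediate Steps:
U(Y) = -15/4 + Y (U(Y) = -9*1/12 + (-3 + Y)*1 = -3/4 + (-3 + Y) = -15/4 + Y)
110*(-110 + U(11)) = 110*(-110 + (-15/4 + 11)) = 110*(-110 + 29/4) = 110*(-411/4) = -22605/2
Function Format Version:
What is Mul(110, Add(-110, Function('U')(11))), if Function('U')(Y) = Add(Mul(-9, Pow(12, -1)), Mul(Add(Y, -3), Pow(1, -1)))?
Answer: Rational(-22605, 2) ≈ -11303.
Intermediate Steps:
Function('U')(Y) = Add(Rational(-15, 4), Y) (Function('U')(Y) = Add(Mul(-9, Rational(1, 12)), Mul(Add(-3, Y), 1)) = Add(Rational(-3, 4), Add(-3, Y)) = Add(Rational(-15, 4), Y))
Mul(110, Add(-110, Function('U')(11))) = Mul(110, Add(-110, Add(Rational(-15, 4), 11))) = Mul(110, Add(-110, Rational(29, 4))) = Mul(110, Rational(-411, 4)) = Rational(-22605, 2)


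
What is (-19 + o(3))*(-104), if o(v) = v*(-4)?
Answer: 3224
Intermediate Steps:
o(v) = -4*v
(-19 + o(3))*(-104) = (-19 - 4*3)*(-104) = (-19 - 12)*(-104) = -31*(-104) = 3224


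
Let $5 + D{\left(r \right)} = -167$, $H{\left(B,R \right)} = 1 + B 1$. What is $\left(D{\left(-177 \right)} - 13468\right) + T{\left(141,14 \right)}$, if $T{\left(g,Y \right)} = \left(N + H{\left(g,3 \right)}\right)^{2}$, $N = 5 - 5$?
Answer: $6524$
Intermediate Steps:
$N = 0$
$H{\left(B,R \right)} = 1 + B$
$D{\left(r \right)} = -172$ ($D{\left(r \right)} = -5 - 167 = -172$)
$T{\left(g,Y \right)} = \left(1 + g\right)^{2}$ ($T{\left(g,Y \right)} = \left(0 + \left(1 + g\right)\right)^{2} = \left(1 + g\right)^{2}$)
$\left(D{\left(-177 \right)} - 13468\right) + T{\left(141,14 \right)} = \left(-172 - 13468\right) + \left(1 + 141\right)^{2} = -13640 + 142^{2} = -13640 + 20164 = 6524$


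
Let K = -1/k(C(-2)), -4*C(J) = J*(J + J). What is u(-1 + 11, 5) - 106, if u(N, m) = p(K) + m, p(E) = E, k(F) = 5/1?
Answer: -506/5 ≈ -101.20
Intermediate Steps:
C(J) = -J**2/2 (C(J) = -J*(J + J)/4 = -J*2*J/4 = -J**2/2)
k(F) = 5 (k(F) = 5*1 = 5)
K = -1/5 ≈ -0.20000
u(N, m) = -1/5 + m
u(-1 + 11, 5) - 106 = (-1/5 + 5) - 106 = 24/5 - 106 = -506/5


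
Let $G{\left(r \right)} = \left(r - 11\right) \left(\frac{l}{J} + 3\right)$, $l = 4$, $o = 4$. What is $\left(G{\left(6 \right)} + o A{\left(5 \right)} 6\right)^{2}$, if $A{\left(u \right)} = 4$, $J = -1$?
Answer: $10201$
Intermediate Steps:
$G{\left(r \right)} = 11 - r$ ($G{\left(r \right)} = \left(r - 11\right) \left(\frac{4}{-1} + 3\right) = \left(-11 + r\right) \left(4 \left(-1\right) + 3\right) = \left(-11 + r\right) \left(-4 + 3\right) = \left(-11 + r\right) \left(-1\right) = 11 - r$)
$\left(G{\left(6 \right)} + o A{\left(5 \right)} 6\right)^{2} = \left(\left(11 - 6\right) + 4 \cdot 4 \cdot 6\right)^{2} = \left(\left(11 - 6\right) + 16 \cdot 6\right)^{2} = \left(5 + 96\right)^{2} = 101^{2} = 10201$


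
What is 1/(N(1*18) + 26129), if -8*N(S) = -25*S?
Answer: 4/104741 ≈ 3.8189e-5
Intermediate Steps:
N(S) = 25*S/8 (N(S) = -(-25)*S/8 = 25*S/8)
1/(N(1*18) + 26129) = 1/(25*(1*18)/8 + 26129) = 1/((25/8)*18 + 26129) = 1/(225/4 + 26129) = 1/(104741/4) = 4/104741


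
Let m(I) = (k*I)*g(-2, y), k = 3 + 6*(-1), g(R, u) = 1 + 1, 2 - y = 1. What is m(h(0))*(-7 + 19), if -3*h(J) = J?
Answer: 0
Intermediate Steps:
y = 1 (y = 2 - 1*1 = 2 - 1 = 1)
h(J) = -J/3
g(R, u) = 2
k = -3 (k = 3 - 6 = -3)
m(I) = -6*I (m(I) = -3*I*2 = -6*I)
m(h(0))*(-7 + 19) = (-(-2)*0)*(-7 + 19) = -6*0*12 = 0*12 = 0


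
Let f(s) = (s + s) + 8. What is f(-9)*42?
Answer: -420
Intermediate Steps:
f(s) = 8 + 2*s (f(s) = 2*s + 8 = 8 + 2*s)
f(-9)*42 = (8 + 2*(-9))*42 = (8 - 18)*42 = -10*42 = -420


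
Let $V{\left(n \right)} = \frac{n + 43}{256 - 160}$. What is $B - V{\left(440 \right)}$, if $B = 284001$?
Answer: $\frac{9087871}{32} \approx 2.84 \cdot 10^{5}$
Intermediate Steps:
$V{\left(n \right)} = \frac{43}{96} + \frac{n}{96}$ ($V{\left(n \right)} = \frac{43 + n}{96} = \left(43 + n\right) \frac{1}{96} = \frac{43}{96} + \frac{n}{96}$)
$B - V{\left(440 \right)} = 284001 - \left(\frac{43}{96} + \frac{1}{96} \cdot 440\right) = 284001 - \left(\frac{43}{96} + \frac{55}{12}\right) = 284001 - \frac{161}{32} = \frac{9087871}{32}$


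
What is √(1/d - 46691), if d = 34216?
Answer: I*√13665692947270/17108 ≈ 216.08*I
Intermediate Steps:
√(1/d - 46691) = √(1/34216 - 46691) = √(-1597579255/34216) = I*√13665692947270/17108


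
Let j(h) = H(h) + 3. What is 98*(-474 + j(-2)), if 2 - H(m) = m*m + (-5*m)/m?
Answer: -45864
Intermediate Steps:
H(m) = 7 - m² (H(m) = 2 - (m*m + (-5*m)/m) = 2 - (m² - 5) = 2 - (-5 + m²) = 2 + (5 - m²) = 7 - m²)
j(h) = 10 - h² (j(h) = (7 - h²) + 3 = 10 - h²)
98*(-474 + j(-2)) = 98*(-474 + (10 - 1*(-2)²)) = 98*(-474 + (10 - 1*4)) = 98*(-474 + (10 - 4)) = 98*(-474 + 6) = 98*(-468) = -45864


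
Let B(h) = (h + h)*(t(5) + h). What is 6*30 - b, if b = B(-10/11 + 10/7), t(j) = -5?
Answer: 1094820/5929 ≈ 184.66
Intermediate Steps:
B(h) = 2*h*(-5 + h) (B(h) = (h + h)*(-5 + h) = (2*h)*(-5 + h) = 2*h*(-5 + h))
b = -27600/5929 (b = 2*(-10/11 + 10/7)*(-5 + (-10/11 + 10/7)) = 2*(40/77)*(-5 + 40/77) = 2*(40/77)*(-345/77) = -27600/5929 ≈ -4.6551)
6*30 - b = 6*30 - 1*(-27600/5929) = 180 + 27600/5929 = 1094820/5929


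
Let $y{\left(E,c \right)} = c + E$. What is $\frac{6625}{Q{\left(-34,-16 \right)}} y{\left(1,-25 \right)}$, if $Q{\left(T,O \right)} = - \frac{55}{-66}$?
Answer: $-190800$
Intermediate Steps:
$y{\left(E,c \right)} = E + c$
$Q{\left(T,O \right)} = \frac{5}{6}$ ($Q{\left(T,O \right)} = \left(-55\right) \left(- \frac{1}{66}\right) = \frac{5}{6}$)
$\frac{6625}{Q{\left(-34,-16 \right)}} y{\left(1,-25 \right)} = \frac{6625}{\frac{5}{6}} \left(1 - 25\right) = 6625 \cdot \frac{6}{5} \left(-24\right) = 7950 \left(-24\right) = -190800$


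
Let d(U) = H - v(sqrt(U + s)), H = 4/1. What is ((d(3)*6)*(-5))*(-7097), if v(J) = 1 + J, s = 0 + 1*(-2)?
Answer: 425820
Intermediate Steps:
s = -2 (s = 0 - 2 = -2)
H = 4 (H = 4*1 = 4)
d(U) = 3 - sqrt(-2 + U) (d(U) = 4 - (1 + sqrt(U - 2)) = 4 - (1 + sqrt(-2 + U)) = 4 + (-1 - sqrt(-2 + U)) = 3 - sqrt(-2 + U))
((d(3)*6)*(-5))*(-7097) = (((3 - sqrt(-2 + 3))*6)*(-5))*(-7097) = (((3 - sqrt(1))*6)*(-5))*(-7097) = (((3 - 1*1)*6)*(-5))*(-7097) = (((3 - 1)*6)*(-5))*(-7097) = ((2*6)*(-5))*(-7097) = (12*(-5))*(-7097) = -60*(-7097) = 425820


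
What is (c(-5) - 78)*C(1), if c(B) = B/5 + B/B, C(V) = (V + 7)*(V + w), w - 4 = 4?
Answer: -5616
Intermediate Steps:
w = 8 (w = 4 + 4 = 8)
C(V) = (7 + V)*(8 + V) (C(V) = (V + 7)*(V + 8) = (7 + V)*(8 + V))
c(B) = 1 + B/5 (c(B) = B*(⅕) + 1 = B/5 + 1 = 1 + B/5)
(c(-5) - 78)*C(1) = ((1 + (⅕)*(-5)) - 78)*(56 + 1² + 15*1) = ((1 - 1) - 78)*(56 + 1 + 15) = (0 - 78)*72 = -78*72 = -5616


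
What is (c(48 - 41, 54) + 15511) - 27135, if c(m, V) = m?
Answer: -11617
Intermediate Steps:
(c(48 - 41, 54) + 15511) - 27135 = ((48 - 41) + 15511) - 27135 = (7 + 15511) - 27135 = 15518 - 27135 = -11617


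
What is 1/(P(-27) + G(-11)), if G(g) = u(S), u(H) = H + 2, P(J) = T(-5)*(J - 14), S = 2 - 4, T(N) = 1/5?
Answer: -5/41 ≈ -0.12195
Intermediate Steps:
T(N) = ⅕
S = -2
P(J) = -14/5 + J/5 (P(J) = (J - 14)/5 = (-14 + J)/5 = -14/5 + J/5)
u(H) = 2 + H
G(g) = 0 (G(g) = 2 - 2 = 0)
1/(P(-27) + G(-11)) = 1/((-14/5 + (⅕)*(-27)) + 0) = 1/((-14/5 - 27/5) + 0) = 1/(-41/5 + 0) = 1/(-41/5) = -5/41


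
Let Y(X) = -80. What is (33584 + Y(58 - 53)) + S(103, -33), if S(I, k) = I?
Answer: 33607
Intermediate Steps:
(33584 + Y(58 - 53)) + S(103, -33) = (33584 - 80) + 103 = 33504 + 103 = 33607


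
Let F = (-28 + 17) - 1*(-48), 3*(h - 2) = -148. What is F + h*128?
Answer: -18065/3 ≈ -6021.7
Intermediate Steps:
h = -142/3 (h = 2 + (⅓)*(-148) = 2 - 148/3 = -142/3 ≈ -47.333)
F = 37 (F = -11 + 48 = 37)
F + h*128 = 37 - 142/3*128 = 37 - 18176/3 = -18065/3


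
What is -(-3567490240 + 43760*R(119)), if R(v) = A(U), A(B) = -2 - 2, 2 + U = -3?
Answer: 3567665280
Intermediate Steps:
U = -5 (U = -2 - 3 = -5)
A(B) = -4
R(v) = -4
-(-3567490240 + 43760*R(119)) = -43760/(1/(-81524 - 4)) = -43760/(1/(-81528)) = -43760/(-1/81528) = -43760*(-81528) = 3567665280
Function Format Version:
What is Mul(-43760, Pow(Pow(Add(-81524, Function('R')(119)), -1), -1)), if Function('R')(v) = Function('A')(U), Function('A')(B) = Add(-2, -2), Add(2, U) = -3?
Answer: 3567665280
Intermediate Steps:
U = -5 (U = Add(-2, -3) = -5)
Function('A')(B) = -4
Function('R')(v) = -4
Mul(-43760, Pow(Pow(Add(-81524, Function('R')(119)), -1), -1)) = Mul(-43760, Pow(Pow(Add(-81524, -4), -1), -1)) = Mul(-43760, Pow(Pow(-81528, -1), -1)) = Mul(-43760, Pow(Rational(-1, 81528), -1)) = Mul(-43760, -81528) = 3567665280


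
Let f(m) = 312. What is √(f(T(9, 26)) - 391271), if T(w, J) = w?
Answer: I*√390959 ≈ 625.27*I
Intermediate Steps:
√(f(T(9, 26)) - 391271) = √(312 - 391271) = √(-390959) = I*√390959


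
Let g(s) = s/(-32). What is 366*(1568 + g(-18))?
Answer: 4592751/8 ≈ 5.7409e+5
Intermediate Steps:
g(s) = -s/32 (g(s) = s*(-1/32) = -s/32)
366*(1568 + g(-18)) = 366*(1568 - 1/32*(-18)) = 366*(1568 + 9/16) = 366*(25097/16) = 4592751/8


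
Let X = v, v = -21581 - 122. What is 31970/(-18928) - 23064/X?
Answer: -128644759/205397192 ≈ -0.62632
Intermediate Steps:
v = -21703
X = -21703
31970/(-18928) - 23064/X = 31970/(-18928) - 23064/(-21703) = 31970*(-1/18928) - 23064*(-1/21703) = -15985/9464 + 23064/21703 = -128644759/205397192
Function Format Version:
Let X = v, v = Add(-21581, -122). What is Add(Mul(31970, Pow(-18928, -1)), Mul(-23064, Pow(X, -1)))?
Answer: Rational(-128644759, 205397192) ≈ -0.62632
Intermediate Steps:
v = -21703
X = -21703
Add(Mul(31970, Pow(-18928, -1)), Mul(-23064, Pow(X, -1))) = Add(Mul(31970, Pow(-18928, -1)), Mul(-23064, Pow(-21703, -1))) = Add(Mul(31970, Rational(-1, 18928)), Mul(-23064, Rational(-1, 21703))) = Add(Rational(-15985, 9464), Rational(23064, 21703)) = Rational(-128644759, 205397192)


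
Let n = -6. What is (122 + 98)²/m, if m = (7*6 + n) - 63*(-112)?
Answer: 12100/1773 ≈ 6.8246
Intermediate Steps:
m = 7092 (m = (7*6 - 6) - 63*(-112) = (42 - 6) + 7056 = 36 + 7056 = 7092)
(122 + 98)²/m = (122 + 98)²/7092 = 220²*(1/7092) = 48400*(1/7092) = 12100/1773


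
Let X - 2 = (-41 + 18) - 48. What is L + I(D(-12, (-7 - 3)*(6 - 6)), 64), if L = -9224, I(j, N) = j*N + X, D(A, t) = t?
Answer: -9293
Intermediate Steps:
X = -69 (X = 2 + ((-41 + 18) - 48) = 2 + (-23 - 48) = 2 - 71 = -69)
I(j, N) = -69 + N*j (I(j, N) = j*N - 69 = N*j - 69 = -69 + N*j)
L + I(D(-12, (-7 - 3)*(6 - 6)), 64) = -9224 + (-69 + 64*((-7 - 3)*(6 - 6))) = -9224 + (-69 + 64*(-10*0)) = -9224 + (-69 + 64*0) = -9224 + (-69 + 0) = -9224 - 69 = -9293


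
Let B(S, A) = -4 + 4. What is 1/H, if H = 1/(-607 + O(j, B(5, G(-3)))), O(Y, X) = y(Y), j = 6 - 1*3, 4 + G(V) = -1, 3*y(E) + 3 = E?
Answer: -607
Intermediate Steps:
y(E) = -1 + E/3
G(V) = -5 (G(V) = -4 - 1 = -5)
B(S, A) = 0
j = 3 (j = 6 - 3 = 3)
O(Y, X) = -1 + Y/3
H = -1/607 (H = 1/(-607 + (-1 + (1/3)*3)) = 1/(-607 + (-1 + 1)) = 1/(-607 + 0) = 1/(-607) = -1/607 ≈ -0.0016474)
1/H = 1/(-1/607) = -607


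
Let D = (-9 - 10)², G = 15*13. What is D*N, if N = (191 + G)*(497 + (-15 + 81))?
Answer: 78451798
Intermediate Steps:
G = 195
N = 217318 (N = (191 + 195)*(497 + (-15 + 81)) = 386*(497 + 66) = 386*563 = 217318)
D = 361 (D = (-19)² = 361)
D*N = 361*217318 = 78451798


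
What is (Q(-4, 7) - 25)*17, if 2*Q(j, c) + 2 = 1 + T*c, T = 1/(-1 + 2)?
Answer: -374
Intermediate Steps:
T = 1 (T = 1/1 = 1)
Q(j, c) = -½ + c/2 (Q(j, c) = -1 + (1 + 1*c)/2 = -1 + (1 + c)/2 = -1 + (½ + c/2) = -½ + c/2)
(Q(-4, 7) - 25)*17 = ((-½ + (½)*7) - 25)*17 = ((-½ + 7/2) - 25)*17 = (3 - 25)*17 = -22*17 = -374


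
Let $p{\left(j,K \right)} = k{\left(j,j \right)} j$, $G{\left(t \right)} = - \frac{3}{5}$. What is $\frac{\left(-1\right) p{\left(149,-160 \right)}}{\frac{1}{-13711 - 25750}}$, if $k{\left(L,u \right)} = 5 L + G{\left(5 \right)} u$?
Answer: $\frac{19273620542}{5} \approx 3.8547 \cdot 10^{9}$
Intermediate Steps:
$G{\left(t \right)} = - \frac{3}{5}$ ($G{\left(t \right)} = \left(-3\right) \frac{1}{5} = - \frac{3}{5}$)
$k{\left(L,u \right)} = 5 L - \frac{3 u}{5}$
$p{\left(j,K \right)} = \frac{22 j^{2}}{5}$ ($p{\left(j,K \right)} = \left(5 j - \frac{3 j}{5}\right) j = \frac{22 j}{5} j = \frac{22 j^{2}}{5}$)
$\frac{\left(-1\right) p{\left(149,-160 \right)}}{\frac{1}{-13711 - 25750}} = \frac{\left(-1\right) \frac{22 \cdot 149^{2}}{5}}{\frac{1}{-13711 - 25750}} = \frac{\left(-1\right) \frac{22}{5} \cdot 22201}{\frac{1}{-39461}} = \frac{\left(-1\right) \frac{488422}{5}}{- \frac{1}{39461}} = \left(- \frac{488422}{5}\right) \left(-39461\right) = \frac{19273620542}{5}$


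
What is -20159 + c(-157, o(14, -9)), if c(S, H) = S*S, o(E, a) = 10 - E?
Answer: 4490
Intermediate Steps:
c(S, H) = S²
-20159 + c(-157, o(14, -9)) = -20159 + (-157)² = -20159 + 24649 = 4490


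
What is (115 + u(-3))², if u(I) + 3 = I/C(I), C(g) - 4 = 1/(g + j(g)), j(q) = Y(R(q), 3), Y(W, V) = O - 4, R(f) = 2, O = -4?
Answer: 22877089/1849 ≈ 12373.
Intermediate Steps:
Y(W, V) = -8 (Y(W, V) = -4 - 4 = -8)
j(q) = -8
C(g) = 4 + 1/(-8 + g) (C(g) = 4 + 1/(g - 8) = 4 + 1/(-8 + g))
u(I) = -3 + I*(-8 + I)/(-31 + 4*I) (u(I) = -3 + I/(((-31 + 4*I)/(-8 + I))) = -3 + I*((-8 + I)/(-31 + 4*I)) = -3 + I*(-8 + I)/(-31 + 4*I))
(115 + u(-3))² = (115 + (93 + (-3)² - 20*(-3))/(-31 + 4*(-3)))² = (115 + (93 + 9 + 60)/(-31 - 12))² = (115 + 162/(-43))² = (115 - 1/43*162)² = (115 - 162/43)² = (4783/43)² = 22877089/1849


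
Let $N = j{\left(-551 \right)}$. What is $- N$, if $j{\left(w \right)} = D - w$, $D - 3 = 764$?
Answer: $-1318$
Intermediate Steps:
$D = 767$ ($D = 3 + 764 = 767$)
$j{\left(w \right)} = 767 - w$
$N = 1318$ ($N = 767 - -551 = 767 + 551 = 1318$)
$- N = \left(-1\right) 1318 = -1318$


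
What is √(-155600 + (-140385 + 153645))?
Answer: 2*I*√35585 ≈ 377.28*I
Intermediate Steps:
√(-155600 + (-140385 + 153645)) = √(-155600 + 13260) = √(-142340) = 2*I*√35585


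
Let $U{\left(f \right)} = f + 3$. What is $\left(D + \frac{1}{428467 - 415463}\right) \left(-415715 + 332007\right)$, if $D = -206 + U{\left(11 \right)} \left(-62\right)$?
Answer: $\frac{292272655465}{3251} \approx 8.9902 \cdot 10^{7}$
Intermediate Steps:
$U{\left(f \right)} = 3 + f$
$D = -1074$ ($D = -206 + \left(3 + 11\right) \left(-62\right) = -206 + 14 \left(-62\right) = -206 - 868 = -1074$)
$\left(D + \frac{1}{428467 - 415463}\right) \left(-415715 + 332007\right) = \left(-1074 + \frac{1}{428467 - 415463}\right) \left(-415715 + 332007\right) = \left(-1074 + \frac{1}{428467 - 415463}\right) \left(-83708\right) = \left(-1074 + \frac{1}{13004}\right) \left(-83708\right) = \left(- \frac{13966295}{13004}\right) \left(-83708\right) = \frac{292272655465}{3251}$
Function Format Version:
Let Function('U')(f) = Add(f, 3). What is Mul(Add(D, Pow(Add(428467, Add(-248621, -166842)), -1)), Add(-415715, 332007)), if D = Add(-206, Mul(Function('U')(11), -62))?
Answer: Rational(292272655465, 3251) ≈ 8.9902e+7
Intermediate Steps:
Function('U')(f) = Add(3, f)
D = -1074 (D = Add(-206, Mul(Add(3, 11), -62)) = Add(-206, Mul(14, -62)) = Add(-206, -868) = -1074)
Mul(Add(D, Pow(Add(428467, Add(-248621, -166842)), -1)), Add(-415715, 332007)) = Mul(Add(-1074, Pow(Add(428467, Add(-248621, -166842)), -1)), Add(-415715, 332007)) = Mul(Add(-1074, Pow(Add(428467, -415463), -1)), -83708) = Mul(Add(-1074, Pow(13004, -1)), -83708) = Mul(Add(-1074, Rational(1, 13004)), -83708) = Mul(Rational(-13966295, 13004), -83708) = Rational(292272655465, 3251)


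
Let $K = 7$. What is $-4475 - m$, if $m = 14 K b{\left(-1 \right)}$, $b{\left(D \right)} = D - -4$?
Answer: $-4769$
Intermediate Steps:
$b{\left(D \right)} = 4 + D$ ($b{\left(D \right)} = D + 4 = 4 + D$)
$m = 294$ ($m = 14 \cdot 7 \left(4 - 1\right) = 98 \cdot 3 = 294$)
$-4475 - m = -4475 - 294 = -4769$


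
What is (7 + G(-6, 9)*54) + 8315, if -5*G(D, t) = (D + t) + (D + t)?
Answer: 41286/5 ≈ 8257.2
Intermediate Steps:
G(D, t) = -2*D/5 - 2*t/5 (G(D, t) = -((D + t) + (D + t))/5 = -(2*D + 2*t)/5 = -2*D/5 - 2*t/5)
(7 + G(-6, 9)*54) + 8315 = (7 + (-⅖*(-6) - ⅖*9)*54) + 8315 = (7 + (12/5 - 18/5)*54) + 8315 = (7 - 6/5*54) + 8315 = (7 - 324/5) + 8315 = -289/5 + 8315 = 41286/5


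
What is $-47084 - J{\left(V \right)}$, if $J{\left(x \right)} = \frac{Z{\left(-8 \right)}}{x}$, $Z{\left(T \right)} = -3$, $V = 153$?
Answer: $- \frac{2401283}{51} \approx -47084.0$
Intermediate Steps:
$J{\left(x \right)} = - \frac{3}{x}$
$-47084 - J{\left(V \right)} = -47084 - - \frac{3}{153} = -47084 - \left(-3\right) \frac{1}{153} = -47084 - - \frac{1}{51} = -47084 + \frac{1}{51} = - \frac{2401283}{51}$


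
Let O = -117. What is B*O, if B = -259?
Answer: 30303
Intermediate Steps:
B*O = -259*(-117) = 30303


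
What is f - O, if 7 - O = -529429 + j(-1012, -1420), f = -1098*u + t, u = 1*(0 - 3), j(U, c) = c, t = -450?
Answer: -528012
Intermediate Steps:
u = -3 (u = 1*(-3) = -3)
f = 2844 (f = -1098*(-3) - 450 = 3294 - 450 = 2844)
O = 530856 (O = 7 - (-529429 - 1420) = 7 - 1*(-530849) = 7 + 530849 = 530856)
f - O = 2844 - 1*530856 = 2844 - 530856 = -528012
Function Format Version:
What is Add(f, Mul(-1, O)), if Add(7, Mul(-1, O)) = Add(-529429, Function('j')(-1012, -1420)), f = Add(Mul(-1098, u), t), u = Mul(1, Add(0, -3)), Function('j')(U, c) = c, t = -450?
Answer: -528012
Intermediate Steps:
u = -3 (u = Mul(1, -3) = -3)
f = 2844 (f = Add(Mul(-1098, -3), -450) = Add(3294, -450) = 2844)
O = 530856 (O = Add(7, Mul(-1, Add(-529429, -1420))) = Add(7, Mul(-1, -530849)) = Add(7, 530849) = 530856)
Add(f, Mul(-1, O)) = Add(2844, Mul(-1, 530856)) = Add(2844, -530856) = -528012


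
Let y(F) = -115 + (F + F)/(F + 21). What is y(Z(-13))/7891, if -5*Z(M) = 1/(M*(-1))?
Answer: -78431/5381662 ≈ -0.014574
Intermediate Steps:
Z(M) = 1/(5*M) (Z(M) = -(-1/M)/5 = -(-1)/(5*M) = 1/(5*M))
y(F) = -115 + 2*F/(21 + F) (y(F) = -115 + (2*F)/(21 + F) = -115 + 2*F/(21 + F))
y(Z(-13))/7891 = ((-2415 - 113/(5*(-13)))/(21 + (⅕)/(-13)))/7891 = ((-2415 - 113*(-1)/(5*13))/(21 + (⅕)*(-1/13)))*(1/7891) = ((-2415 - 113*(-1/65))/(21 - 1/65))*(1/7891) = ((-2415 + 113/65)/(1364/65))*(1/7891) = ((65/1364)*(-156862/65))*(1/7891) = -78431/682*1/7891 = -78431/5381662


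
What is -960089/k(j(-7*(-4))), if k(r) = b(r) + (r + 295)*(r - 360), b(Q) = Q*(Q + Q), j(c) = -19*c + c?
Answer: -960089/688608 ≈ -1.3942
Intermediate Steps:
j(c) = -18*c
b(Q) = 2*Q² (b(Q) = Q*(2*Q) = 2*Q²)
k(r) = 2*r² + (-360 + r)*(295 + r) (k(r) = 2*r² + (r + 295)*(r - 360) = 2*r² + (295 + r)*(-360 + r) = 2*r² + (-360 + r)*(295 + r))
-960089/k(j(-7*(-4))) = -960089/(-106200 - (-1170)*(-7*(-4)) + 3*(-(-126)*(-4))²) = -960089/(-106200 - (-1170)*28 + 3*(-18*28)²) = -960089/(-106200 - 65*(-504) + 3*(-504)²) = -960089/(-106200 + 32760 + 3*254016) = -960089/(-106200 + 32760 + 762048) = -960089/688608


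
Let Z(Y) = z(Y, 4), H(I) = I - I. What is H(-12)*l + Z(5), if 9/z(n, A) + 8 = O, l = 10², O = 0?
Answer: -9/8 ≈ -1.1250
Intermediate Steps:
H(I) = 0
l = 100
z(n, A) = -9/8 (z(n, A) = 9/(-8 + 0) = 9/(-8) = 9*(-⅛) = -9/8)
Z(Y) = -9/8
H(-12)*l + Z(5) = 0*100 - 9/8 = 0 - 9/8 = -9/8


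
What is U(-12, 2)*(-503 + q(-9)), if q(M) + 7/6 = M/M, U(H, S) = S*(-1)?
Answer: 3019/3 ≈ 1006.3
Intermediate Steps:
U(H, S) = -S
q(M) = -1/6 (q(M) = -7/6 + M/M = -7/6 + 1 = -1/6)
U(-12, 2)*(-503 + q(-9)) = (-1*2)*(-503 - 1/6) = -2*(-3019/6) = 3019/3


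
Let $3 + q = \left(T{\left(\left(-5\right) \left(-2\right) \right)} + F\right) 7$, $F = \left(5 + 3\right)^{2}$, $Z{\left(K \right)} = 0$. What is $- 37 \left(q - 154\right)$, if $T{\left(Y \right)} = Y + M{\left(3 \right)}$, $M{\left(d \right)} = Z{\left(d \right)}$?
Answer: $-13357$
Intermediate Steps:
$M{\left(d \right)} = 0$
$T{\left(Y \right)} = Y$ ($T{\left(Y \right)} = Y + 0 = Y$)
$F = 64$ ($F = 8^{2} = 64$)
$q = 515$ ($q = -3 + \left(\left(-5\right) \left(-2\right) + 64\right) 7 = -3 + \left(10 + 64\right) 7 = -3 + 74 \cdot 7 = -3 + 518 = 515$)
$- 37 \left(q - 154\right) = - 37 \left(515 - 154\right) = \left(-37\right) 361 = -13357$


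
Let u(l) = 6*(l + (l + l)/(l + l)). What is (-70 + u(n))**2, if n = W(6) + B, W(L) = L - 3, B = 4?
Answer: 484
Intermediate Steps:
W(L) = -3 + L
n = 7 (n = (-3 + 6) + 4 = 3 + 4 = 7)
u(l) = 6 + 6*l (u(l) = 6*(l + (2*l)/((2*l))) = 6*(l + (2*l)*(1/(2*l))) = 6*(l + 1) = 6*(1 + l) = 6 + 6*l)
(-70 + u(n))**2 = (-70 + (6 + 6*7))**2 = (-70 + (6 + 42))**2 = (-70 + 48)**2 = (-22)**2 = 484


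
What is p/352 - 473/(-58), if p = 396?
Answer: 2153/232 ≈ 9.2802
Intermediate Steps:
p/352 - 473/(-58) = 396/352 - 473/(-58) = 396*(1/352) - 473*(-1/58) = 9/8 + 473/58 = 2153/232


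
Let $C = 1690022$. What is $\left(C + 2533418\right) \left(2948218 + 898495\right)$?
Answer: $16246361552720$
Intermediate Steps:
$\left(C + 2533418\right) \left(2948218 + 898495\right) = \left(1690022 + 2533418\right) \left(2948218 + 898495\right) = 4223440 \cdot 3846713 = 16246361552720$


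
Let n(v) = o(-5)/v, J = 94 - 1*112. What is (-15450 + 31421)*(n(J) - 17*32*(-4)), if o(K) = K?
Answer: 625631983/18 ≈ 3.4757e+7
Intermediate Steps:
J = -18 (J = 94 - 112 = -18)
n(v) = -5/v
(-15450 + 31421)*(n(J) - 17*32*(-4)) = (-15450 + 31421)*(-5/(-18) - 17*32*(-4)) = 15971*(-5*(-1/18) - 544*(-4)) = 15971*(5/18 + 2176) = 15971*(39173/18) = 625631983/18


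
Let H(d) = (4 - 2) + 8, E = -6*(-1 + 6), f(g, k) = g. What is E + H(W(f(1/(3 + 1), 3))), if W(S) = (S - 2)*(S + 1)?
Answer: -20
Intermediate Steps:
W(S) = (1 + S)*(-2 + S) (W(S) = (-2 + S)*(1 + S) = (1 + S)*(-2 + S))
E = -30 (E = -6*5 = -30)
H(d) = 10 (H(d) = 2 + 8 = 10)
E + H(W(f(1/(3 + 1), 3))) = -30 + 10 = -20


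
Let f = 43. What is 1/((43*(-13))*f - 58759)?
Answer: -1/82796 ≈ -1.2078e-5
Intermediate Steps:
1/((43*(-13))*f - 58759) = 1/((43*(-13))*43 - 58759) = 1/(-559*43 - 58759) = 1/(-24037 - 58759) = 1/(-82796) = -1/82796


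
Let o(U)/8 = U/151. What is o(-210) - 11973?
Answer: -1809603/151 ≈ -11984.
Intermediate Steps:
o(U) = 8*U/151 (o(U) = 8*(U/151) = 8*U/151)
o(-210) - 11973 = (8/151)*(-210) - 11973 = -1680/151 - 11973 = -1809603/151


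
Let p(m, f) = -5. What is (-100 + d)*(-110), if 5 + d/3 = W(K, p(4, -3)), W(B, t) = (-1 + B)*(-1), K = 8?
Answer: 14960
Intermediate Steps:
W(B, t) = 1 - B
d = -36 (d = -15 + 3*(1 - 1*8) = -15 + 3*(1 - 8) = -15 + 3*(-7) = -15 - 21 = -36)
(-100 + d)*(-110) = (-100 - 36)*(-110) = -136*(-110) = 14960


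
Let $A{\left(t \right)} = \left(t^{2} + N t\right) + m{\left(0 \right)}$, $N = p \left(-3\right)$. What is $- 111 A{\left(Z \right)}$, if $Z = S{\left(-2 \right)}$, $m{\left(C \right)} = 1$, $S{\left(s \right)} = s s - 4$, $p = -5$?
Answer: $-111$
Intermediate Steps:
$S{\left(s \right)} = -4 + s^{2}$ ($S{\left(s \right)} = s^{2} - 4 = -4 + s^{2}$)
$Z = 0$ ($Z = -4 + \left(-2\right)^{2} = -4 + 4 = 0$)
$N = 15$ ($N = \left(-5\right) \left(-3\right) = 15$)
$A{\left(t \right)} = 1 + t^{2} + 15 t$ ($A{\left(t \right)} = \left(t^{2} + 15 t\right) + 1 = 1 + t^{2} + 15 t$)
$- 111 A{\left(Z \right)} = - 111 \left(1 + 0^{2} + 15 \cdot 0\right) = - 111 \left(1 + 0 + 0\right) = \left(-111\right) 1 = -111$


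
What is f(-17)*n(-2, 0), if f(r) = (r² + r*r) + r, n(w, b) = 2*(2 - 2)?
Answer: 0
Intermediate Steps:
n(w, b) = 0 (n(w, b) = 2*0 = 0)
f(r) = r + 2*r² (f(r) = (r² + r²) + r = 2*r² + r = r + 2*r²)
f(-17)*n(-2, 0) = -17*(1 + 2*(-17))*0 = -17*(1 - 34)*0 = -17*(-33)*0 = 561*0 = 0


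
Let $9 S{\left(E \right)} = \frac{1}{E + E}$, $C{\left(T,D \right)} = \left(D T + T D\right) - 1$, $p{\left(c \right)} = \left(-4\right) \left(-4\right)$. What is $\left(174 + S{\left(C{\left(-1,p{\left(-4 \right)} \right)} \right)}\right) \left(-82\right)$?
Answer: $- \frac{4237555}{297} \approx -14268.0$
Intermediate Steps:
$p{\left(c \right)} = 16$
$C{\left(T,D \right)} = -1 + 2 D T$ ($C{\left(T,D \right)} = \left(D T + D T\right) - 1 = 2 D T - 1 = -1 + 2 D T$)
$S{\left(E \right)} = \frac{1}{18 E}$ ($S{\left(E \right)} = \frac{1}{9 \left(E + E\right)} = \frac{1}{9 \cdot 2 E} = \frac{\frac{1}{2} \frac{1}{E}}{9} = \frac{1}{18 E}$)
$\left(174 + S{\left(C{\left(-1,p{\left(-4 \right)} \right)} \right)}\right) \left(-82\right) = \left(174 + \frac{1}{18 \left(-1 + 2 \cdot 16 \left(-1\right)\right)}\right) \left(-82\right) = \left(174 + \frac{1}{18 \left(-1 - 32\right)}\right) \left(-82\right) = \left(174 + \frac{1}{18 \left(-33\right)}\right) \left(-82\right) = \left(174 + \frac{1}{18} \left(- \frac{1}{33}\right)\right) \left(-82\right) = \left(174 - \frac{1}{594}\right) \left(-82\right) = \frac{103355}{594} \left(-82\right) = - \frac{4237555}{297}$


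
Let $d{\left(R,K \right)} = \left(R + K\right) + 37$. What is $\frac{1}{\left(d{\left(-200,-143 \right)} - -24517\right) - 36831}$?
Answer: $- \frac{1}{12620} \approx -7.9239 \cdot 10^{-5}$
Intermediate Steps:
$d{\left(R,K \right)} = 37 + K + R$ ($d{\left(R,K \right)} = \left(K + R\right) + 37 = 37 + K + R$)
$\frac{1}{\left(d{\left(-200,-143 \right)} - -24517\right) - 36831} = \frac{1}{\left(\left(37 - 143 - 200\right) - -24517\right) - 36831} = \frac{1}{\left(-306 + 24517\right) - 36831} = \frac{1}{24211 - 36831} = \frac{1}{-12620} = - \frac{1}{12620}$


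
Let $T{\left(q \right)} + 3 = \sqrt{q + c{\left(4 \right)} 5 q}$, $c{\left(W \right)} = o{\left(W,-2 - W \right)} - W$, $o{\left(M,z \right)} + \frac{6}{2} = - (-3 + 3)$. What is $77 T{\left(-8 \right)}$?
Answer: $-231 + 308 \sqrt{17} \approx 1038.9$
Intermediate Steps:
$o{\left(M,z \right)} = -3$ ($o{\left(M,z \right)} = -3 - \left(-3 + 3\right) = -3 - 0 = -3 + 0 = -3$)
$c{\left(W \right)} = -3 - W$
$T{\left(q \right)} = -3 + \sqrt{34} \sqrt{- q}$ ($T{\left(q \right)} = -3 + \sqrt{q + \left(-3 - 4\right) 5 q} = -3 + \sqrt{q + \left(-7\right) 5 q} = -3 + \sqrt{q - 35 q} = -3 + \sqrt{- 34 q} = -3 + \sqrt{34} \sqrt{- q}$)
$77 T{\left(-8 \right)} = 77 \left(-3 + \sqrt{34} \sqrt{\left(-1\right) \left(-8\right)}\right) = 77 \left(-3 + \sqrt{34} \sqrt{8}\right) = 77 \left(-3 + \sqrt{34} \cdot 2 \sqrt{2}\right) = 77 \left(-3 + 4 \sqrt{17}\right) = -231 + 308 \sqrt{17}$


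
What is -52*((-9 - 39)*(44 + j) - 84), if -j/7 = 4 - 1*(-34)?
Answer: -549744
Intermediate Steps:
j = -266 (j = -7*(4 - 1*(-34)) = -7*(4 + 34) = -7*38 = -266)
-52*((-9 - 39)*(44 + j) - 84) = -52*((-9 - 39)*(44 - 266) - 84) = -52*(-48*(-222) - 84) = -52*(10656 - 84) = -52*10572 = -549744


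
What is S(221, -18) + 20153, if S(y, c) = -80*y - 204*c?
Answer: 6145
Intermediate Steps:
S(y, c) = -204*c - 80*y
S(221, -18) + 20153 = (-204*(-18) - 80*221) + 20153 = (3672 - 17680) + 20153 = -14008 + 20153 = 6145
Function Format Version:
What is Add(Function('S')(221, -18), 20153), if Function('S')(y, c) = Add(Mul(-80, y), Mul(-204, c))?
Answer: 6145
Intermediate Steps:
Function('S')(y, c) = Add(Mul(-204, c), Mul(-80, y))
Add(Function('S')(221, -18), 20153) = Add(Add(Mul(-204, -18), Mul(-80, 221)), 20153) = Add(Add(3672, -17680), 20153) = Add(-14008, 20153) = 6145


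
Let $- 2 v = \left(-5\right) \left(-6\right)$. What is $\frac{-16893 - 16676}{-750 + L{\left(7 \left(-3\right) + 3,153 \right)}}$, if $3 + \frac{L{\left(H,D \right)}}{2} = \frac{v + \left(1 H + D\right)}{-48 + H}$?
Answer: $\frac{369259}{8356} \approx 44.191$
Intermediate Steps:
$v = -15$ ($v = - \frac{\left(-5\right) \left(-6\right)}{2} = \left(- \frac{1}{2}\right) 30 = -15$)
$L{\left(H,D \right)} = -6 + \frac{2 \left(-15 + D + H\right)}{-48 + H}$ ($L{\left(H,D \right)} = -6 + 2 \frac{-15 + \left(1 H + D\right)}{-48 + H} = -6 + 2 \frac{-15 + \left(H + D\right)}{-48 + H} = -6 + 2 \frac{-15 + \left(D + H\right)}{-48 + H} = -6 + 2 \frac{-15 + D + H}{-48 + H} = -6 + \frac{2 \left(-15 + D + H\right)}{-48 + H}$)
$\frac{-16893 - 16676}{-750 + L{\left(7 \left(-3\right) + 3,153 \right)}} = \frac{-16893 - 16676}{-750 + \frac{2 \left(129 + 153 - 2 \left(7 \left(-3\right) + 3\right)\right)}{-48 + \left(7 \left(-3\right) + 3\right)}} = - \frac{33569}{-750 + \frac{2 \left(129 + 153 - 2 \left(-21 + 3\right)\right)}{-48 + \left(-21 + 3\right)}} = - \frac{33569}{-750 + \frac{2 \left(129 + 153 - -36\right)}{-48 - 18}} = - \frac{33569}{-750 + \frac{2 \left(129 + 153 + 36\right)}{-66}} = - \frac{33569}{-750 + 2 \left(- \frac{1}{66}\right) 318} = - \frac{33569}{-750 - \frac{106}{11}} = - \frac{33569}{- \frac{8356}{11}} = \left(-33569\right) \left(- \frac{11}{8356}\right) = \frac{369259}{8356}$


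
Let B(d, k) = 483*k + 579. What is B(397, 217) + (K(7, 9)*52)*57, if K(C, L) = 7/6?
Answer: 108848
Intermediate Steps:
K(C, L) = 7/6 (K(C, L) = 7*(⅙) = 7/6)
B(d, k) = 579 + 483*k
B(397, 217) + (K(7, 9)*52)*57 = (579 + 483*217) + ((7/6)*52)*57 = (579 + 104811) + (182/3)*57 = 105390 + 3458 = 108848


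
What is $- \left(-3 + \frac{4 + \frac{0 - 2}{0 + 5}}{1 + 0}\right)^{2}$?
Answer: $- \frac{9}{25} \approx -0.36$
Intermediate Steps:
$- \left(-3 + \frac{4 + \frac{0 - 2}{0 + 5}}{1 + 0}\right)^{2} = - \left(-3 + \frac{4 - \frac{2}{5}}{1}\right)^{2} = - \left(-3 + \left(4 - \frac{2}{5}\right) 1\right)^{2} = - \left(-3 + \frac{18}{5} \cdot 1\right)^{2} = - \left(-3 + \frac{18}{5}\right)^{2} = - \left(\frac{3}{5}\right)^{2} = \left(-1\right) \frac{9}{25} = - \frac{9}{25}$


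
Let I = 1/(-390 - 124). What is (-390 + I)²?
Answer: 40184612521/264196 ≈ 1.5210e+5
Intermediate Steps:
I = -1/514 (I = 1/(-514) = -1/514 ≈ -0.0019455)
(-390 + I)² = (-390 - 1/514)² = (-200461/514)² = 40184612521/264196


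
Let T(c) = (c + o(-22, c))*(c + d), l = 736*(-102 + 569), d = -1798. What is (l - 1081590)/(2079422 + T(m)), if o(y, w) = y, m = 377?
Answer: -737878/1574967 ≈ -0.46850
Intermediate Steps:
l = 343712 (l = 736*467 = 343712)
T(c) = (-1798 + c)*(-22 + c) (T(c) = (c - 22)*(c - 1798) = (-22 + c)*(-1798 + c) = (-1798 + c)*(-22 + c))
(l - 1081590)/(2079422 + T(m)) = (343712 - 1081590)/(2079422 + (39556 + 377**2 - 1820*377)) = -737878/(2079422 + (39556 + 142129 - 686140)) = -737878/(2079422 - 504455) = -737878/1574967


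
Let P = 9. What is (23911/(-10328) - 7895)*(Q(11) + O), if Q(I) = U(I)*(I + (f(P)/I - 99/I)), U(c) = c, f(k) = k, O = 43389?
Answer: -885371477705/2582 ≈ -3.4290e+8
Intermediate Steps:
Q(I) = I*(I - 90/I) (Q(I) = I*(I + (9/I - 99/I)) = I*(I - 90/I))
(23911/(-10328) - 7895)*(Q(11) + O) = (23911/(-10328) - 7895)*((-90 + 11²) + 43389) = (23911*(-1/10328) - 7895)*((-90 + 121) + 43389) = (-23911/10328 - 7895)*(31 + 43389) = -81563471/10328*43420 = -885371477705/2582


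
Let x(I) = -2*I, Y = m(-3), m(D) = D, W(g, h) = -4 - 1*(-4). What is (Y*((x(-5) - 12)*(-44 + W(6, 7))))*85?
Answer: -22440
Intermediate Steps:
W(g, h) = 0 (W(g, h) = -4 + 4 = 0)
Y = -3
(Y*((x(-5) - 12)*(-44 + W(6, 7))))*85 = -3*(-2*(-5) - 12)*(-44 + 0)*85 = -3*(10 - 12)*(-44)*85 = -(-6)*(-44)*85 = -3*88*85 = -264*85 = -22440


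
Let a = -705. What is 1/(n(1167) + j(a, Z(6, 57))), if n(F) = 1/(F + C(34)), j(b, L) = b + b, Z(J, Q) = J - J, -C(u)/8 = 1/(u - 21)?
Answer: -15163/21379817 ≈ -0.00070922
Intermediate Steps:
C(u) = -8/(-21 + u) (C(u) = -8/(u - 21) = -8/(-21 + u))
Z(J, Q) = 0
j(b, L) = 2*b
n(F) = 1/(-8/13 + F) (n(F) = 1/(F - 8/(-21 + 34)) = 1/(F - 8/13) = 1/(-8/13 + F))
1/(n(1167) + j(a, Z(6, 57))) = 1/(13/(-8 + 13*1167) + 2*(-705)) = 1/(13/(-8 + 15171) - 1410) = 1/(13/15163 - 1410) = 1/(-21379817/15163) = -15163/21379817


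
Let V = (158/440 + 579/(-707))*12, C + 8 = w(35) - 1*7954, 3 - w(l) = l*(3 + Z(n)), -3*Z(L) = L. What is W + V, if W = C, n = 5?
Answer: -934544788/116655 ≈ -8011.2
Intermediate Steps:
Z(L) = -L/3
w(l) = 3 - 4*l/3 (w(l) = 3 - l*(3 - 1/3*5) = 3 - l*(3 - 5/3) = 3 - l*4/3 = 3 - 4*l/3)
C = -24017/3 (C = -8 + ((3 - 4/3*35) - 1*7954) = -8 + ((3 - 140/3) - 7954) = -8 + (-131/3 - 7954) = -8 - 23993/3 = -24017/3 ≈ -8005.7)
V = -214581/38885 (V = (158*(1/440) + 579*(-1/707))*12 = (79/220 - 579/707)*12 = -71527/155540*12 = -214581/38885 ≈ -5.5183)
W = -24017/3 ≈ -8005.7
W + V = -24017/3 - 214581/38885 = -934544788/116655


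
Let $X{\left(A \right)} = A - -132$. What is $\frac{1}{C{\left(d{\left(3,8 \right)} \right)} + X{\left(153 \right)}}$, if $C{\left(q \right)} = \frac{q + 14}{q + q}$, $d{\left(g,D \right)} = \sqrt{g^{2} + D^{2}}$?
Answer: $\frac{83366}{23800797} - \frac{28 \sqrt{73}}{23800797} \approx 0.0034926$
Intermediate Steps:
$d{\left(g,D \right)} = \sqrt{D^{2} + g^{2}}$
$C{\left(q \right)} = \frac{14 + q}{2 q}$
$X{\left(A \right)} = 132 + A$ ($X{\left(A \right)} = A + 132 = 132 + A$)
$\frac{1}{C{\left(d{\left(3,8 \right)} \right)} + X{\left(153 \right)}} = \frac{1}{\frac{14 + \sqrt{8^{2} + 3^{2}}}{2 \sqrt{8^{2} + 3^{2}}} + \left(132 + 153\right)} = \frac{1}{\frac{14 + \sqrt{64 + 9}}{2 \sqrt{64 + 9}} + 285} = \frac{1}{\frac{14 + \sqrt{73}}{2 \sqrt{73}} + 285} = \frac{1}{\frac{\frac{\sqrt{73}}{73} \left(14 + \sqrt{73}\right)}{2} + 285} = \frac{1}{\frac{\sqrt{73} \left(14 + \sqrt{73}\right)}{146} + 285} = \frac{1}{285 + \frac{\sqrt{73} \left(14 + \sqrt{73}\right)}{146}}$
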